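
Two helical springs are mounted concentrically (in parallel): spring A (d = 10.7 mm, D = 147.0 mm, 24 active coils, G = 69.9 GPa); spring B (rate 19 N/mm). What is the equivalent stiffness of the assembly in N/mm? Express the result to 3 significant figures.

k_A = Gd⁴/(8D³N_a) = (69.9×10³)(10.7⁴)/(8·147.0³·24) = 1.5023 N/mm
Parallel: k_eq = 1.5023 + 19 = 20.502 N/mm

20.5 N/mm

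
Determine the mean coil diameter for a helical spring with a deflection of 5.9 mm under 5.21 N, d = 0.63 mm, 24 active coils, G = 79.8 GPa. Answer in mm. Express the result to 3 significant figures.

4.20 mm

Required rate k = F/δ = 5.21/5.9 = 0.88305 N/mm
D = (Gd⁴/(8N_a·k))^(1/3) = (79.8×10³·0.63⁴/(8·24·0.88305))^(1/3)
  = (74.1444)^(1/3) = 4.2011 mm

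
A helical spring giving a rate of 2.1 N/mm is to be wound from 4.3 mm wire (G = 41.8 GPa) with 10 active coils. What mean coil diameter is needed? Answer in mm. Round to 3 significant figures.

44.0 mm

D = (Gd⁴/(8N_a·k))^(1/3) = (41.8×10³·4.3⁴/(8·10·2.1))^(1/3)
  = (85063)^(1/3) = 43.9792 mm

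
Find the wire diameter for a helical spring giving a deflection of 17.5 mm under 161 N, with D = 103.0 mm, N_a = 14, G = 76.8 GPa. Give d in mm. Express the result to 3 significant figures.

11.0 mm

Required rate k = F/δ = 161/17.5 = 9.2 N/mm
d = (8D³N_a·k / G)^(1/4) = (8·103.0³·14·9.2 / (76.8×10³))^0.25
  = (14661)^0.25 = 11.0037 mm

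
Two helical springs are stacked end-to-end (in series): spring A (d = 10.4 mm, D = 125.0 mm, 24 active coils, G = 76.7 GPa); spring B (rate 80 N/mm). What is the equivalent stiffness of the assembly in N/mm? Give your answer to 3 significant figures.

k_A = Gd⁴/(8D³N_a) = (76.7×10³)(10.4⁴)/(8·125.0³·24) = 2.3928 N/mm
Series: 1/k_eq = 1/2.3928 + 1/80 = 0.43043; k_eq = 2.3233 N/mm

2.32 N/mm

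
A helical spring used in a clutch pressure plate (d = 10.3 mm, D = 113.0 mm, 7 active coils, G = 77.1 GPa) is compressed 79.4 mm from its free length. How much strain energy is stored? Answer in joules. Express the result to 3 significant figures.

33.9 J

k = Gd⁴/(8D³N_a) = (77.1×10³)(10.3⁴)/(8·113.0³·7) = 10.739 N/mm
U = ½kδ² = 0.5 × 10.739 × 79.4² = 33853 N·mm = 33.853 J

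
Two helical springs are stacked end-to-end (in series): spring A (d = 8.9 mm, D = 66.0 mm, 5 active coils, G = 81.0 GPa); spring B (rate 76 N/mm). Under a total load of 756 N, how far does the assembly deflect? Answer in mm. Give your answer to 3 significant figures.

k_A = Gd⁴/(8D³N_a) = (81.0×10³)(8.9⁴)/(8·66.0³·5) = 44.193 N/mm
Series: 1/k_eq = 1/44.193 + 1/76 = 0.035786; k_eq = 27.944 N/mm
δ = F/k_eq = 756/27.944 = 27.054 mm

27.1 mm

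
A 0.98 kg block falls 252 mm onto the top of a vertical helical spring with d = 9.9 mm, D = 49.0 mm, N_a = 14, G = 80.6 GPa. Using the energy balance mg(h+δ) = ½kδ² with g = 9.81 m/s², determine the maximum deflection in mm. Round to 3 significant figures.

k = Gd⁴/(8D³N_a) = (80.6×10³)(9.9⁴)/(8·49.0³·14) = 58.758 N/mm
W = mg = 0.98 × 9.81 = 9.6138 N
½kδ² − Wδ − Wh = 0 → δ = (W + √(W² + 2kWh))/k
δ = (9.6138 + √(92.425 + 284705))/58.758 = (9.6138 + 533.66)/58.758 = 9.246 mm

9.25 mm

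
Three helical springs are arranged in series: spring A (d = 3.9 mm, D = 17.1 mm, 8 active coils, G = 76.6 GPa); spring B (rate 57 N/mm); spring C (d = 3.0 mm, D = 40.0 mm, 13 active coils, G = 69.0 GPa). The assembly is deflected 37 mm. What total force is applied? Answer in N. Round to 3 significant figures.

k_A = Gd⁴/(8D³N_a) = (76.6×10³)(3.9⁴)/(8·17.1³·8) = 55.376 N/mm
k_C = Gd⁴/(8D³N_a) = (69.0×10³)(3.0⁴)/(8·40.0³·13) = 0.83969 N/mm
Series: 1/k_eq = 1/55.376 + 1/57 + 1/0.83969 = 1.2265; k_eq = 0.81532 N/mm
F = k_eq·δ = 0.81532·37 = 30.167 N

30.2 N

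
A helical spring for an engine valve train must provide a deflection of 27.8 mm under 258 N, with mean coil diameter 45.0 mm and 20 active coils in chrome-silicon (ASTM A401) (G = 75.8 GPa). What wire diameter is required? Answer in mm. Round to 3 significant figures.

Required rate k = F/δ = 258/27.8 = 9.2806 N/mm
d = (8D³N_a·k / G)^(1/4) = (8·45.0³·20·9.2806 / (75.8×10³))^0.25
  = (1785.1)^0.25 = 6.5000 mm

6.50 mm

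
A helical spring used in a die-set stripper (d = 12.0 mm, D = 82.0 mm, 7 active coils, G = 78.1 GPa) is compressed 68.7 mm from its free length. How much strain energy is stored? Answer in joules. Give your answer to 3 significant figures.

124 J

k = Gd⁴/(8D³N_a) = (78.1×10³)(12.0⁴)/(8·82.0³·7) = 52.45 N/mm
U = ½kδ² = 0.5 × 52.45 × 68.7² = 1.2377e+05 N·mm = 123.77 J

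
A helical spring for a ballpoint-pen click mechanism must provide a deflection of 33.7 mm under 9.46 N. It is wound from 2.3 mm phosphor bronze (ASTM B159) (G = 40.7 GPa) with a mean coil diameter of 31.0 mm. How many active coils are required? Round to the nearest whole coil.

Required rate k = F/δ = 9.46/33.7 = 0.28071 N/mm
N_a = Gd⁴/(8D³k) = (40.7×10³ × 2.3⁴)/(8 × 31.0³ × 0.28071)
    = 1.13895e+06 / 66901.6 = 17.02 → 17 coils

17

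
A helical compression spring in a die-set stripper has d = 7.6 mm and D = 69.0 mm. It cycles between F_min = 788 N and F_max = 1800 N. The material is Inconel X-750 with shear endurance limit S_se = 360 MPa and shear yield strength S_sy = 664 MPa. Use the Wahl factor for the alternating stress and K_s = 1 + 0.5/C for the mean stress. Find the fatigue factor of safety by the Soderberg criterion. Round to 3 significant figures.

0.678

C = D/d = 69.0/7.6 = 9.0789; K_W = (4C−1)/(4C−4)+0.615/C = 1.1606; K_s = 1+0.5/C = 1.0551
F_a = (F_max−F_min)/2 = 506 N; F_m = (F_max+F_min)/2 = 1294 N
τ_a = K_W·8F_aD/(πd³) = 1.1606 × 202.53 = 235.06 MPa
τ_m = K_s·8F_mD/(πd³) = 1.0551 × 517.94 = 546.47 MPa
Soderberg: 1/n_f = τ_a/S_se + τ_m/S_sy = 235.06/360 + 546.47/664 = 0.65293 + 0.82299 = 1.4759
n_f = 1/1.4759 = 0.6775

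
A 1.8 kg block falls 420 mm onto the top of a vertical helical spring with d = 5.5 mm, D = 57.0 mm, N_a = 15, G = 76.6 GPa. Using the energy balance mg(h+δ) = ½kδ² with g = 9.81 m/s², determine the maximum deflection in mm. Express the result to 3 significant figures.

74.4 mm

k = Gd⁴/(8D³N_a) = (76.6×10³)(5.5⁴)/(8·57.0³·15) = 3.1541 N/mm
W = mg = 1.8 × 9.81 = 17.658 N
½kδ² − Wδ − Wh = 0 → δ = (W + √(W² + 2kWh))/k
δ = (17.658 + √(311.8 + 46783.7))/3.1541 = (17.658 + 217.01)/3.1541 = 74.403 mm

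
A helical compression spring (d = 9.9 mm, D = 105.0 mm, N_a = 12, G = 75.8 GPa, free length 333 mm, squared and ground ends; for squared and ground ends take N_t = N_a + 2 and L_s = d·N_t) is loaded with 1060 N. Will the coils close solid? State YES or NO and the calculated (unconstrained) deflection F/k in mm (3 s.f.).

k = Gd⁴/(8D³N_a) = (75.8×10³)(9.9⁴)/(8·105.0³·12) = 6.552 N/mm
N_t = 14; L_s = 9.9·14 = 138.6 mm; δ_solid = L₀ − L_s = 333 − 138.6 = 194.4 mm
δ = F/k = 1060/6.552 = 161.78 mm
δ < δ_solid → spring does not go solid

NO, δ = 162 mm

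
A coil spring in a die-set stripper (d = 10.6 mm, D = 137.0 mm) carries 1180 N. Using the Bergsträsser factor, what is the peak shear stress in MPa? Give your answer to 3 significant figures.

Spring index C = D/d = 137.0/10.6 = 12.9245
K_B = (4C+2)/(4C−3) = 53.698/48.698 = 1.1027
τ₀ = 8FD/(πd³) = 8·1180·137.0/(π·10.6³) = 1.29328e+06/3741.7 = 345.64 MPa
τ_max = K·τ₀ = 1.1027 × 345.64 = 381.13 MPa

381 MPa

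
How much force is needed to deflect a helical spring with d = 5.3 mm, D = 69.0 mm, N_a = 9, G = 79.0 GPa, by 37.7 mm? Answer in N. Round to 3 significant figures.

k = Gd⁴/(8D³N_a) = (79.0×10³)(5.3⁴)/(8·69.0³·9) = 2.6354 N/mm
F = k·δ = 2.6354 × 37.7 = 99.356 N

99.4 N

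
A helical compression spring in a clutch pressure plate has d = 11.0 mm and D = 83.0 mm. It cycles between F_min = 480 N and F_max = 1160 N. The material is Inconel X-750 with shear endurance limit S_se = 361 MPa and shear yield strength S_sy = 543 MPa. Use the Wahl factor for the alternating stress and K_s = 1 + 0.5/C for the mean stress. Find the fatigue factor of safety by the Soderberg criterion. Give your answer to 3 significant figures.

2.30

C = D/d = 83.0/11.0 = 7.5455; K_W = (4C−1)/(4C−4)+0.615/C = 1.1961; K_s = 1+0.5/C = 1.0663
F_a = (F_max−F_min)/2 = 340 N; F_m = (F_max+F_min)/2 = 820 N
τ_a = K_W·8F_aD/(πd³) = 1.1961 × 53.991 = 64.578 MPa
τ_m = K_s·8F_mD/(πd³) = 1.0663 × 130.21 = 138.84 MPa
Soderberg: 1/n_f = τ_a/S_se + τ_m/S_sy = 64.578/361 + 138.84/543 = 0.17889 + 0.25569 = 0.43458
n_f = 1/0.43458 = 2.301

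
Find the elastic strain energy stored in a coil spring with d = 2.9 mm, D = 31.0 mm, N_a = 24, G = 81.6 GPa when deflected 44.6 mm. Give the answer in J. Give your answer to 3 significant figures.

1.00 J

k = Gd⁴/(8D³N_a) = (81.6×10³)(2.9⁴)/(8·31.0³·24) = 1.009 N/mm
U = ½kδ² = 0.5 × 1.009 × 44.6² = 1003.5 N·mm = 1.0035 J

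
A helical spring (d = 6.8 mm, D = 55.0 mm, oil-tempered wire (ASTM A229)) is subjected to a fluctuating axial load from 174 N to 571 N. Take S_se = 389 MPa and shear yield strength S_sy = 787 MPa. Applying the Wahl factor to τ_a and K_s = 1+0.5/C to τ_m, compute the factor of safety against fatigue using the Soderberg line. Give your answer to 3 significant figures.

2.03

C = D/d = 55.0/6.8 = 8.0882; K_W = (4C−1)/(4C−4)+0.615/C = 1.1818; K_s = 1+0.5/C = 1.0618
F_a = (F_max−F_min)/2 = 198.5 N; F_m = (F_max+F_min)/2 = 372.5 N
τ_a = K_W·8F_aD/(πd³) = 1.1818 × 88.417 = 104.5 MPa
τ_m = K_s·8F_mD/(πd³) = 1.0618 × 165.92 = 176.18 MPa
Soderberg: 1/n_f = τ_a/S_se + τ_m/S_sy = 104.5/389 + 176.18/787 = 0.26863 + 0.22386 = 0.49249
n_f = 1/0.49249 = 2.031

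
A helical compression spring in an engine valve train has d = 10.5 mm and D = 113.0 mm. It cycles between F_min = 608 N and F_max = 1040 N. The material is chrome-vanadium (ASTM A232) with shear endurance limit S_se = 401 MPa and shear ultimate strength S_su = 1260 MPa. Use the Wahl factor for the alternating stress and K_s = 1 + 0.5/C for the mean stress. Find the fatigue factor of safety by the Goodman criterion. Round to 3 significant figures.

3.11

C = D/d = 113.0/10.5 = 10.7619; K_W = (4C−1)/(4C−4)+0.615/C = 1.1340; K_s = 1+0.5/C = 1.0465
F_a = (F_max−F_min)/2 = 216 N; F_m = (F_max+F_min)/2 = 824 N
τ_a = K_W·8F_aD/(πd³) = 1.1340 × 53.691 = 60.885 MPa
τ_m = K_s·8F_mD/(πd³) = 1.0465 × 204.82 = 214.34 MPa
Goodman: 1/n_f = τ_a/S_se + τ_m/S_su = 60.885/401 + 214.34/1260 = 0.15183 + 0.17011 = 0.32194
n_f = 1/0.32194 = 3.106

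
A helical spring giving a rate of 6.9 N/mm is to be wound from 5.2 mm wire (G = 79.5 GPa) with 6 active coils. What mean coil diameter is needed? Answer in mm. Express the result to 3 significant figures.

56.0 mm

D = (Gd⁴/(8N_a·k))^(1/3) = (79.5×10³·5.2⁴/(8·6·6.9))^(1/3)
  = (175505)^(1/3) = 55.9882 mm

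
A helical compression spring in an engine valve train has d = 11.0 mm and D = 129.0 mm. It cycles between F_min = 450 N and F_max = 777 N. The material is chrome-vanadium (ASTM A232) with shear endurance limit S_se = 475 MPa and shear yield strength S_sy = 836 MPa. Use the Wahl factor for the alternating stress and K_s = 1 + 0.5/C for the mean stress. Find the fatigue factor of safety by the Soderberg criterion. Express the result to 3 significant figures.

3.52

C = D/d = 129.0/11.0 = 11.7273; K_W = (4C−1)/(4C−4)+0.615/C = 1.1224; K_s = 1+0.5/C = 1.0426
F_a = (F_max−F_min)/2 = 163.5 N; F_m = (F_max+F_min)/2 = 613.5 N
τ_a = K_W·8F_aD/(πd³) = 1.1224 × 40.352 = 45.29 MPa
τ_m = K_s·8F_mD/(πd³) = 1.0426 × 151.41 = 157.87 MPa
Soderberg: 1/n_f = τ_a/S_se + τ_m/S_sy = 45.29/475 + 157.87/836 = 0.09535 + 0.18884 = 0.28419
n_f = 1/0.28419 = 3.519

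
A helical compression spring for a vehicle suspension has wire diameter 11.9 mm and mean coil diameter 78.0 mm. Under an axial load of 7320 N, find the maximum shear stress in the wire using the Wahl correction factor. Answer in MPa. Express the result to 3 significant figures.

1060 MPa

Spring index C = D/d = 78.0/11.9 = 6.5546
K_W = (4C−1)/(4C−4) + 0.615/C = 25.218/22.218 + 0.0938 = 1.2288
τ₀ = 8FD/(πd³) = 8·7320·78.0/(π·11.9³) = 4.56768e+06/5294.1 = 862.79 MPa
τ_max = K·τ₀ = 1.2288 × 862.79 = 1060.2 MPa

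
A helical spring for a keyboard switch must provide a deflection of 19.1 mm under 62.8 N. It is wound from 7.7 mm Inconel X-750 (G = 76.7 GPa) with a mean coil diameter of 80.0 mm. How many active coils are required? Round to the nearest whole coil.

Required rate k = F/δ = 62.8/19.1 = 3.288 N/mm
N_a = Gd⁴/(8D³k) = (76.7×10³ × 7.7⁴)/(8 × 80.0³ × 3.288)
    = 2.69624e+08 / 1.34675e+07 = 20.02 → 20 coils

20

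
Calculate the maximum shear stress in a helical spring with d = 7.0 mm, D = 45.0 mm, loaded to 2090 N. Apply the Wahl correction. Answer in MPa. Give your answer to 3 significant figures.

862 MPa

Spring index C = D/d = 45.0/7.0 = 6.4286
K_W = (4C−1)/(4C−4) + 0.615/C = 24.714/21.714 + 0.0957 = 1.2338
τ₀ = 8FD/(πd³) = 8·2090·45.0/(π·7.0³) = 752400/1077.6 = 698.24 MPa
τ_max = K·τ₀ = 1.2338 × 698.24 = 861.51 MPa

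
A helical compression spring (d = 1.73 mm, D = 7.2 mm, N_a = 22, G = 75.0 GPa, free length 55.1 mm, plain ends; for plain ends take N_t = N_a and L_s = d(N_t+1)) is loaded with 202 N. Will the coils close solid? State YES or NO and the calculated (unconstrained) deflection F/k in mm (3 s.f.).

YES, δ = 19.8 mm

k = Gd⁴/(8D³N_a) = (75.0×10³)(1.73⁴)/(8·7.2³·22) = 10.227 N/mm
N_t = 22; L_s = 1.73·23 = 39.79 mm; δ_solid = L₀ − L_s = 55.1 − 39.79 = 15.31 mm
δ = F/k = 202/10.227 = 19.752 mm
δ ≥ δ_solid → spring goes solid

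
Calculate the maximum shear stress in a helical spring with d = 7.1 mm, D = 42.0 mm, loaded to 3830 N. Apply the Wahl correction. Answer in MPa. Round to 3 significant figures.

1440 MPa

Spring index C = D/d = 42.0/7.1 = 5.9155
K_W = (4C−1)/(4C−4) + 0.615/C = 22.662/19.662 + 0.1040 = 1.2565
τ₀ = 8FD/(πd³) = 8·3830·42.0/(π·7.1³) = 1.28688e+06/1124.4 = 1144.5 MPa
τ_max = K·τ₀ = 1.2565 × 1144.5 = 1438.1 MPa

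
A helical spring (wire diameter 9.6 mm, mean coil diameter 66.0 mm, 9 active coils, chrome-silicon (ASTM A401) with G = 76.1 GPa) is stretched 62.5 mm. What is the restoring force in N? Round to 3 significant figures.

1950 N

k = Gd⁴/(8D³N_a) = (76.1×10³)(9.6⁴)/(8·66.0³·9) = 31.225 N/mm
F = k·δ = 31.225 × 62.5 = 1951.6 N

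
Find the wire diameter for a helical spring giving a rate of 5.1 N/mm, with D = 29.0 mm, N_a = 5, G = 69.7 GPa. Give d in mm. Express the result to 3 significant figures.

d = (8D³N_a·k / G)^(1/4) = (8·29.0³·5·5.1 / (69.7×10³))^0.25
  = (71.382)^0.25 = 2.9067 mm

2.91 mm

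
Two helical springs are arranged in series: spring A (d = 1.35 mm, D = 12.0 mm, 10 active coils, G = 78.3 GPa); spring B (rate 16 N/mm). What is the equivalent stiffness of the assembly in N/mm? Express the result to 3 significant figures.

k_A = Gd⁴/(8D³N_a) = (78.3×10³)(1.35⁴)/(8·12.0³·10) = 1.8813 N/mm
Series: 1/k_eq = 1/1.8813 + 1/16 = 0.59404; k_eq = 1.6834 N/mm

1.68 N/mm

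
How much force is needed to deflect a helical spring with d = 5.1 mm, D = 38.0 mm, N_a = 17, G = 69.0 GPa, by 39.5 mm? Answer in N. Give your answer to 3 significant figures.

247 N

k = Gd⁴/(8D³N_a) = (69.0×10³)(5.1⁴)/(8·38.0³·17) = 6.2552 N/mm
F = k·δ = 6.2552 × 39.5 = 247.08 N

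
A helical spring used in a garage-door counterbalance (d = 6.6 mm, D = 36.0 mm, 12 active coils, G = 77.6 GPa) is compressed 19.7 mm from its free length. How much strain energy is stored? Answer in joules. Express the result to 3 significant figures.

k = Gd⁴/(8D³N_a) = (77.6×10³)(6.6⁴)/(8·36.0³·12) = 32.874 N/mm
U = ½kδ² = 0.5 × 32.874 × 19.7² = 6379.1 N·mm = 6.3791 J

6.38 J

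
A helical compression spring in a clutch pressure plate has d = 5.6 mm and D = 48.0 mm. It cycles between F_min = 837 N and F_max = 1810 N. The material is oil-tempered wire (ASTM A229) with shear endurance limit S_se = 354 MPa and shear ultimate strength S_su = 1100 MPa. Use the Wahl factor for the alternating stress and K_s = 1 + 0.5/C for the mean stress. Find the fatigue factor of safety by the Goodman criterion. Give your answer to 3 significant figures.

C = D/d = 48.0/5.6 = 8.5714; K_W = (4C−1)/(4C−4)+0.615/C = 1.1708; K_s = 1+0.5/C = 1.0583
F_a = (F_max−F_min)/2 = 486.5 N; F_m = (F_max+F_min)/2 = 1323.5 N
τ_a = K_W·8F_aD/(πd³) = 1.1708 × 338.61 = 396.45 MPa
τ_m = K_s·8F_mD/(πd³) = 1.0583 × 921.17 = 974.91 MPa
Goodman: 1/n_f = τ_a/S_se + τ_m/S_su = 396.45/354 + 974.91/1100 = 1.11991 + 0.88628 = 2.0062
n_f = 1/2.0062 = 0.4985

0.498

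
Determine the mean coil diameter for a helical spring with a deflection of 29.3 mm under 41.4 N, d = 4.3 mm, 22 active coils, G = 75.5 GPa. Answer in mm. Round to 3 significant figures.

Required rate k = F/δ = 41.4/29.3 = 1.413 N/mm
D = (Gd⁴/(8N_a·k))^(1/3) = (75.5×10³·4.3⁴/(8·22·1.413))^(1/3)
  = (103795)^(1/3) = 46.9957 mm

47.0 mm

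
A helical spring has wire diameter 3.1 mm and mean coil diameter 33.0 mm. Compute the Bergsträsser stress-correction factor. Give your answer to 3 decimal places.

C = D/d = 33.0/3.1 = 10.6452
K_B = (4C+2)/(4C−3) = 44.581/39.581 = 1.1263

1.126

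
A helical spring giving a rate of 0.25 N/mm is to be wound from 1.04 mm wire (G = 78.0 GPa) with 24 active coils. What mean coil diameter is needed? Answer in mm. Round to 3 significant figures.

D = (Gd⁴/(8N_a·k))^(1/3) = (78.0×10³·1.04⁴/(8·24·0.25))^(1/3)
  = (1901.02)^(1/3) = 12.3878 mm

12.4 mm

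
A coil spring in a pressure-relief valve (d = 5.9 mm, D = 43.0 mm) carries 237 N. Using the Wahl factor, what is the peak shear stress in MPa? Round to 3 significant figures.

Spring index C = D/d = 43.0/5.9 = 7.2881
K_W = (4C−1)/(4C−4) + 0.615/C = 28.153/25.153 + 0.0844 = 1.2037
τ₀ = 8FD/(πd³) = 8·237·43.0/(π·5.9³) = 81528/645.22 = 126.36 MPa
τ_max = K·τ₀ = 1.2037 × 126.36 = 152.09 MPa

152 MPa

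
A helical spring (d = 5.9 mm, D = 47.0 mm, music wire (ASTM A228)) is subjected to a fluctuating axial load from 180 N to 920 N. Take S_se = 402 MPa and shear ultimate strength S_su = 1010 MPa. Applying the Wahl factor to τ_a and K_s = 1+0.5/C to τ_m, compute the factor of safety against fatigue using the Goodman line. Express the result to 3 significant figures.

C = D/d = 47.0/5.9 = 7.9661; K_W = (4C−1)/(4C−4)+0.615/C = 1.1849; K_s = 1+0.5/C = 1.0628
F_a = (F_max−F_min)/2 = 370 N; F_m = (F_max+F_min)/2 = 550 N
τ_a = K_W·8F_aD/(πd³) = 1.1849 × 215.62 = 255.48 MPa
τ_m = K_s·8F_mD/(πd³) = 1.0628 × 320.51 = 340.63 MPa
Goodman: 1/n_f = τ_a/S_se + τ_m/S_su = 255.48/402 + 340.63/1010 = 0.63552 + 0.33726 = 0.97277
n_f = 1/0.97277 = 1.028

1.03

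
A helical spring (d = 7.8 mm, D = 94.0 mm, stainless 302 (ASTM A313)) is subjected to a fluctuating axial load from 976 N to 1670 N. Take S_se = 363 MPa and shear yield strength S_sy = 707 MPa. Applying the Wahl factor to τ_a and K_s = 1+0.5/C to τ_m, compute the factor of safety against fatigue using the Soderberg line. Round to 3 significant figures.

C = D/d = 94.0/7.8 = 12.0513; K_W = (4C−1)/(4C−4)+0.615/C = 1.1189; K_s = 1+0.5/C = 1.0415
F_a = (F_max−F_min)/2 = 347 N; F_m = (F_max+F_min)/2 = 1323 N
τ_a = K_W·8F_aD/(πd³) = 1.1189 × 175.03 = 195.84 MPa
τ_m = K_s·8F_mD/(πd³) = 1.0415 × 667.34 = 695.02 MPa
Soderberg: 1/n_f = τ_a/S_se + τ_m/S_sy = 195.84/363 + 695.02/707 = 0.53951 + 0.98306 = 1.5226
n_f = 1/1.5226 = 0.6568

0.657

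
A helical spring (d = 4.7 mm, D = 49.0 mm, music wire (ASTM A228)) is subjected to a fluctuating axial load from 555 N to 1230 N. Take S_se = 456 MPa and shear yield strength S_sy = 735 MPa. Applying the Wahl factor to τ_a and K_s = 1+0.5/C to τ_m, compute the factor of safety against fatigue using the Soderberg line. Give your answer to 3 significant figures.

0.393

C = D/d = 49.0/4.7 = 10.4255; K_W = (4C−1)/(4C−4)+0.615/C = 1.1386; K_s = 1+0.5/C = 1.0480
F_a = (F_max−F_min)/2 = 337.5 N; F_m = (F_max+F_min)/2 = 892.5 N
τ_a = K_W·8F_aD/(πd³) = 1.1386 × 405.62 = 461.82 MPa
τ_m = K_s·8F_mD/(πd³) = 1.0480 × 1072.6 = 1124.1 MPa
Soderberg: 1/n_f = τ_a/S_se + τ_m/S_sy = 461.82/456 + 1124.1/735 = 1.01276 + 1.52935 = 2.5421
n_f = 1/2.5421 = 0.3934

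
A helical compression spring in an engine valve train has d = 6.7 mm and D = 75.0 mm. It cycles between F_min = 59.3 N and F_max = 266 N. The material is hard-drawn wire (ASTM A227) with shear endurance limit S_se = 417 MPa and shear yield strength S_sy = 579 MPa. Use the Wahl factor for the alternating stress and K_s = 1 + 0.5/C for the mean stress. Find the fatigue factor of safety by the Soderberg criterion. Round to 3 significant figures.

2.75

C = D/d = 75.0/6.7 = 11.1940; K_W = (4C−1)/(4C−4)+0.615/C = 1.1285; K_s = 1+0.5/C = 1.0447
F_a = (F_max−F_min)/2 = 103.35 N; F_m = (F_max+F_min)/2 = 162.65 N
τ_a = K_W·8F_aD/(πd³) = 1.1285 × 65.628 = 74.062 MPa
τ_m = K_s·8F_mD/(πd³) = 1.0447 × 103.28 = 107.9 MPa
Soderberg: 1/n_f = τ_a/S_se + τ_m/S_sy = 74.062/417 + 107.9/579 = 0.17761 + 0.18635 = 0.36396
n_f = 1/0.36396 = 2.748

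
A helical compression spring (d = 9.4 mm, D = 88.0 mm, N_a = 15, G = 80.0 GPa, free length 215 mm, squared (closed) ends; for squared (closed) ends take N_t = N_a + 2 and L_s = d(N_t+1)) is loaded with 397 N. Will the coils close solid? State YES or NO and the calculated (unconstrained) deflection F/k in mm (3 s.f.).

k = Gd⁴/(8D³N_a) = (80.0×10³)(9.4⁴)/(8·88.0³·15) = 7.6379 N/mm
N_t = 17; L_s = 9.4·18 = 169.2 mm; δ_solid = L₀ − L_s = 215 − 169.2 = 45.8 mm
δ = F/k = 397/7.6379 = 51.978 mm
δ ≥ δ_solid → spring goes solid

YES, δ = 52.0 mm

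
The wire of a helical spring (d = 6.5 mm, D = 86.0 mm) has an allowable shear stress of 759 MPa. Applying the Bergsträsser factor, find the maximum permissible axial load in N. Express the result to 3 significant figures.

C = D/d = 86.0/6.5 = 13.2308
K_B = (4C+2)/(4C−3) = 54.923/49.923 = 1.1002
τ_max = K·8FD/(πd³) → F_max = τ_allow·πd³/(8DK)
F_max = 759·π·6.5³/(8·86.0·1.1002) = 6.5483e+05/756.91 = 865.15 N

865 N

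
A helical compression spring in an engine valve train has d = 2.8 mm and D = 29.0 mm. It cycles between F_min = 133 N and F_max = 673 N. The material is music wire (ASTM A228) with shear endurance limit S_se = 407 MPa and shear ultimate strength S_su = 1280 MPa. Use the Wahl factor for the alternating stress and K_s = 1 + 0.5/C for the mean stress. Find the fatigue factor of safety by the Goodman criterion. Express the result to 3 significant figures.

0.274

C = D/d = 29.0/2.8 = 10.3571; K_W = (4C−1)/(4C−4)+0.615/C = 1.1395; K_s = 1+0.5/C = 1.0483
F_a = (F_max−F_min)/2 = 270 N; F_m = (F_max+F_min)/2 = 403 N
τ_a = K_W·8F_aD/(πd³) = 1.1395 × 908.3 = 1035 MPa
τ_m = K_s·8F_mD/(πd³) = 1.0483 × 1355.7 = 1421.2 MPa
Goodman: 1/n_f = τ_a/S_se + τ_m/S_su = 1035/407 + 1421.2/1280 = 2.54308 + 1.11029 = 3.6534
n_f = 1/3.6534 = 0.2737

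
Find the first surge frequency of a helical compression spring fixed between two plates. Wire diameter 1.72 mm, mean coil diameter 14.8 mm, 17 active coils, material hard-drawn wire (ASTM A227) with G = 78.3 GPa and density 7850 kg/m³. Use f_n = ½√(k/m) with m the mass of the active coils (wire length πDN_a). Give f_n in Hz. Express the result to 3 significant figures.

k = Gd⁴/(8D³N_a) = (78.3×10³)(1.72⁴)/(8·14.8³·17) = 1.5544 N/mm = 1554.4 N/m
Wire length L = πDN_a = π·14.8·17 = 790.42 mm
m = ρ·(πd²/4)·L = 7850 × 2.3235×10⁻⁶ m² × 0.79042 m = 0.014417 kg
f_n = ½√(k/m) = 0.5·√(1554.4/0.014417) = 0.5·√(1.0781e+05) = 164.18 Hz

164 Hz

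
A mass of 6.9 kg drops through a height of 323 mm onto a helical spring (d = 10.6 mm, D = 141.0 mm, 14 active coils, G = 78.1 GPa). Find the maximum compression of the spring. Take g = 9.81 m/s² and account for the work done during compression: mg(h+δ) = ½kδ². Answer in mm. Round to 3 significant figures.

142 mm

k = Gd⁴/(8D³N_a) = (78.1×10³)(10.6⁴)/(8·141.0³·14) = 3.1405 N/mm
W = mg = 6.9 × 9.81 = 67.689 N
½kδ² − Wδ − Wh = 0 → δ = (W + √(W² + 2kWh))/k
δ = (67.689 + √(4581.8 + 137325))/3.1405 = (67.689 + 376.71)/3.1405 = 141.5 mm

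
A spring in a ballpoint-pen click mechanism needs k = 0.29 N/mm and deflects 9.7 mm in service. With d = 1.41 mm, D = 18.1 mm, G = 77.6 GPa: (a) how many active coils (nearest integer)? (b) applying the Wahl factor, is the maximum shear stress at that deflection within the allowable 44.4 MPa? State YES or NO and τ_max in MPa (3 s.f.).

N_a = Gd⁴/(8D³k) = (77.6×10³)(1.41⁴)/(8·18.1³·0.29) = 22.3 → N_a = 22
Actual rate k = Gd⁴/(8D³·22) = 0.29389 N/mm
Working load F = kδ = 0.29389·9.7 = 2.8508 N
C = 18.1/1.41 = 12.8369; K_W = (4C−1)/(4C−4)+0.615/C = 1.1113
τ_max = K_W·8FD/(πd³) = 1.1113·46.873 = 52.089 MPa
τ_max > 44.4 MPa → exceeds allowable

(a) 22 coils; (b) NO, τ_max = 52.1 MPa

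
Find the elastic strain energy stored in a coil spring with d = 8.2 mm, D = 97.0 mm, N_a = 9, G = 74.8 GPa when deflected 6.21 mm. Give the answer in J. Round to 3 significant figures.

k = Gd⁴/(8D³N_a) = (74.8×10³)(8.2⁴)/(8·97.0³·9) = 5.1465 N/mm
U = ½kδ² = 0.5 × 5.1465 × 6.21² = 99.234 N·mm = 0.099234 J

0.0992 J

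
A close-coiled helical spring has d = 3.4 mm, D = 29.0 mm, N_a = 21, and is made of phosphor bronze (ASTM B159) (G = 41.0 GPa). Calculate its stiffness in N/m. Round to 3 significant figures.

1340 N/m

k = Gd⁴/(8D³N_a) = (41.0×10³ × 3.4⁴) / (8 × 29.0³ × 21)
  = 5.47898e+06 / 4.09735e+06 = 1.3372 N/mm = 1337.2 N/m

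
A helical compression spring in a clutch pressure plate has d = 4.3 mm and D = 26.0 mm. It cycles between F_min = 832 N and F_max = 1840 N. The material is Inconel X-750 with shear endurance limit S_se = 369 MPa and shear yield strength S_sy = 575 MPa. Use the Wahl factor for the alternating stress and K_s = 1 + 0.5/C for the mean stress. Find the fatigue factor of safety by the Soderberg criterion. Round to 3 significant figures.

C = D/d = 26.0/4.3 = 6.0465; K_W = (4C−1)/(4C−4)+0.615/C = 1.2503; K_s = 1+0.5/C = 1.0827
F_a = (F_max−F_min)/2 = 504 N; F_m = (F_max+F_min)/2 = 1336 N
τ_a = K_W·8F_aD/(πd³) = 1.2503 × 419.7 = 524.76 MPa
τ_m = K_s·8F_mD/(πd³) = 1.0827 × 1112.5 = 1204.5 MPa
Soderberg: 1/n_f = τ_a/S_se + τ_m/S_sy = 524.76/369 + 1204.5/575 = 1.42212 + 2.09484 = 3.517
n_f = 1/3.517 = 0.2843

0.284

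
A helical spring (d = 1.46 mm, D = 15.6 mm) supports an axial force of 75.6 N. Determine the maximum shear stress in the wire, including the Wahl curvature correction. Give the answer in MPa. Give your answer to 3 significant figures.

1100 MPa

Spring index C = D/d = 15.6/1.46 = 10.6849
K_W = (4C−1)/(4C−4) + 0.615/C = 41.740/38.740 + 0.0576 = 1.1350
τ₀ = 8FD/(πd³) = 8·75.6·15.6/(π·1.46³) = 9434.88/9.7771 = 965 MPa
τ_max = K·τ₀ = 1.1350 × 965 = 1095.3 MPa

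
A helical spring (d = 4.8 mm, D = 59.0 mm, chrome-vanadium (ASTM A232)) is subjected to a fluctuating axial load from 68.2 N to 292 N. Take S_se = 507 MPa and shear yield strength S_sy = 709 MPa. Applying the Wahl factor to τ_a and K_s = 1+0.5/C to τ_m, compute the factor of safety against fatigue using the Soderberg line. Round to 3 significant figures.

C = D/d = 59.0/4.8 = 12.2917; K_W = (4C−1)/(4C−4)+0.615/C = 1.1165; K_s = 1+0.5/C = 1.0407
F_a = (F_max−F_min)/2 = 111.9 N; F_m = (F_max+F_min)/2 = 180.1 N
τ_a = K_W·8F_aD/(πd³) = 1.1165 × 152.02 = 169.72 MPa
τ_m = K_s·8F_mD/(πd³) = 1.0407 × 244.67 = 254.62 MPa
Soderberg: 1/n_f = τ_a/S_se + τ_m/S_sy = 169.72/507 + 254.62/709 = 0.33476 + 0.35913 = 0.69389
n_f = 1/0.69389 = 1.441

1.44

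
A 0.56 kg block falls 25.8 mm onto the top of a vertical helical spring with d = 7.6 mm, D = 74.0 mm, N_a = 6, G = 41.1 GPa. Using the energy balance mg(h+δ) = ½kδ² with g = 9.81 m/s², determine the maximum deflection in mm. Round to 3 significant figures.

7.17 mm

k = Gd⁴/(8D³N_a) = (41.1×10³)(7.6⁴)/(8·74.0³·6) = 7.0495 N/mm
W = mg = 0.56 × 9.81 = 5.4936 N
½kδ² − Wδ − Wh = 0 → δ = (W + √(W² + 2kWh))/k
δ = (5.4936 + √(30.18 + 1998.33))/7.0495 = (5.4936 + 45.039)/7.0495 = 7.1682 mm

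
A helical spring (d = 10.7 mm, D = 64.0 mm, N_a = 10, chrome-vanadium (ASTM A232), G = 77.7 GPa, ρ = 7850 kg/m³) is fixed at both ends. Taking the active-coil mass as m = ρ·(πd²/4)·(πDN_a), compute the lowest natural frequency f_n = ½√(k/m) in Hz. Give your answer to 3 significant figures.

92.5 Hz

k = Gd⁴/(8D³N_a) = (77.7×10³)(10.7⁴)/(8·64.0³·10) = 48.565 N/mm = 48565 N/m
Wire length L = πDN_a = π·64.0·10 = 2010.6 mm
m = ρ·(πd²/4)·L = 7850 × 89.92×10⁻⁶ m² × 2.0106 m = 1.4192 kg
f_n = ½√(k/m) = 0.5·√(48565/1.4192) = 0.5·√(34219) = 92.492 Hz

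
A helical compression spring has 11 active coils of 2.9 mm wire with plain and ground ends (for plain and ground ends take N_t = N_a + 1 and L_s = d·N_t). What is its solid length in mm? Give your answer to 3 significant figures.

34.8 mm

plain and ground ends: N_t = N_a + 1 = 11 + 1 = 12
L_s = d·N_t = 2.9 × 12 = 34.8 mm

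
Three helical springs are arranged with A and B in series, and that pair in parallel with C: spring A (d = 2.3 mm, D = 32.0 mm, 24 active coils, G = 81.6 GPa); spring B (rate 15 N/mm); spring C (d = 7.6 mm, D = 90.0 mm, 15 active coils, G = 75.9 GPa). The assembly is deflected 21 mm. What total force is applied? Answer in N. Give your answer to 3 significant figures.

k_A = Gd⁴/(8D³N_a) = (81.6×10³)(2.3⁴)/(8·32.0³·24) = 0.36295 N/mm
k_C = Gd⁴/(8D³N_a) = (75.9×10³)(7.6⁴)/(8·90.0³·15) = 2.8946 N/mm
Springs A,B series: k_AB = 1/(1/0.36295+1/15) = 0.35438 N/mm; parallel with C: k_eq = 0.35438+2.8946 = 3.249 N/mm
F = k_eq·δ = 3.249·21 = 68.228 N

68.2 N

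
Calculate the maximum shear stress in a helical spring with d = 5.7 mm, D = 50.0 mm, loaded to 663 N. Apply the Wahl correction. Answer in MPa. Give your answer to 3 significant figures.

Spring index C = D/d = 50.0/5.7 = 8.7719
K_W = (4C−1)/(4C−4) + 0.615/C = 34.088/31.088 + 0.0701 = 1.1666
τ₀ = 8FD/(πd³) = 8·663·50.0/(π·5.7³) = 265200/581.8 = 455.83 MPa
τ_max = K·τ₀ = 1.1666 × 455.83 = 531.77 MPa

532 MPa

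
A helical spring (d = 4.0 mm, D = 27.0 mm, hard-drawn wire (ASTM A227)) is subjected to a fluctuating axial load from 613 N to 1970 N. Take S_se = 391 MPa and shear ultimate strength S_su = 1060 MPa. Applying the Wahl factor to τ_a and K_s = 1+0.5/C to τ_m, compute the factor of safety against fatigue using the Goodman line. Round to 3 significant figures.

0.272

C = D/d = 27.0/4.0 = 6.7500; K_W = (4C−1)/(4C−4)+0.615/C = 1.2215; K_s = 1+0.5/C = 1.0741
F_a = (F_max−F_min)/2 = 678.5 N; F_m = (F_max+F_min)/2 = 1291.5 N
τ_a = K_W·8F_aD/(πd³) = 1.2215 × 728.91 = 890.4 MPa
τ_m = K_s·8F_mD/(πd³) = 1.0741 × 1387.5 = 1490.2 MPa
Goodman: 1/n_f = τ_a/S_se + τ_m/S_su = 890.4/391 + 1490.2/1060 = 2.27723 + 1.40587 = 3.6831
n_f = 1/3.6831 = 0.2715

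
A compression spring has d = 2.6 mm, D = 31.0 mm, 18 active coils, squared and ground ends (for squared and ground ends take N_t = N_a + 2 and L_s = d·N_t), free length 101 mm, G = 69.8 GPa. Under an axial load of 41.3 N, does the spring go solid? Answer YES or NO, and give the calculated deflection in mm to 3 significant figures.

k = Gd⁴/(8D³N_a) = (69.8×10³)(2.6⁴)/(8·31.0³·18) = 0.74353 N/mm
N_t = 20; L_s = 2.6·20 = 52 mm; δ_solid = L₀ − L_s = 101 − 52 = 49 mm
δ = F/k = 41.3/0.74353 = 55.545 mm
δ ≥ δ_solid → spring goes solid

YES, δ = 55.5 mm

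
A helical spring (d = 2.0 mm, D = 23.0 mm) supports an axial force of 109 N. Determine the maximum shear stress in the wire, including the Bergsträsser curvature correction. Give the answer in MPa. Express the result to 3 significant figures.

Spring index C = D/d = 23.0/2.0 = 11.5000
K_B = (4C+2)/(4C−3) = 48.000/43.000 = 1.1163
τ₀ = 8FD/(πd³) = 8·109·23.0/(π·2.0³) = 20056/25.133 = 798 MPa
τ_max = K·τ₀ = 1.1163 × 798 = 890.79 MPa

891 MPa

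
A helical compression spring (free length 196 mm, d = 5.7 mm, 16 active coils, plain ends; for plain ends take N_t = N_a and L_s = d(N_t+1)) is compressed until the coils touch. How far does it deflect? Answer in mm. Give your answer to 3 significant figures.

N_t = 16; L_s = 5.7·17 = 96.9 mm
δ_solid = L₀ − L_s = 196 − 96.9 = 99.1 mm

99.1 mm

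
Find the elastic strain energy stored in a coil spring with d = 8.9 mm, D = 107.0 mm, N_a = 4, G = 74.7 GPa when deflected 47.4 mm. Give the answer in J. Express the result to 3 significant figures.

k = Gd⁴/(8D³N_a) = (74.7×10³)(8.9⁴)/(8·107.0³·4) = 11.956 N/mm
U = ½kδ² = 0.5 × 11.956 × 47.4² = 13431 N·mm = 13.431 J

13.4 J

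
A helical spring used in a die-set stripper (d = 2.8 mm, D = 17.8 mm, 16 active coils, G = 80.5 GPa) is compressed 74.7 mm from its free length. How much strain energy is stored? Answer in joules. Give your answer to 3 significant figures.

k = Gd⁴/(8D³N_a) = (80.5×10³)(2.8⁴)/(8·17.8³·16) = 6.8542 N/mm
U = ½kδ² = 0.5 × 6.8542 × 74.7² = 19124 N·mm = 19.124 J

19.1 J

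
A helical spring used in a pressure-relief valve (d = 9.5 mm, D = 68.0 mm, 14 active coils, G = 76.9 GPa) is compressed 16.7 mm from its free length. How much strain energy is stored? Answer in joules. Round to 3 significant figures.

k = Gd⁴/(8D³N_a) = (76.9×10³)(9.5⁴)/(8·68.0³·14) = 17.786 N/mm
U = ½kδ² = 0.5 × 17.786 × 16.7² = 2480.2 N·mm = 2.4802 J

2.48 J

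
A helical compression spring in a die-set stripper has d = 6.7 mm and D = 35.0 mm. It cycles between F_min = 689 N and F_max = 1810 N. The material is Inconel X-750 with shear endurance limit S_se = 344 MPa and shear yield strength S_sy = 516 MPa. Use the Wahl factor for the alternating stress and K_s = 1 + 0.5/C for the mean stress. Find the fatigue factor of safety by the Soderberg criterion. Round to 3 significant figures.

0.708

C = D/d = 35.0/6.7 = 5.2239; K_W = (4C−1)/(4C−4)+0.615/C = 1.2953; K_s = 1+0.5/C = 1.0957
F_a = (F_max−F_min)/2 = 560.5 N; F_m = (F_max+F_min)/2 = 1249.5 N
τ_a = K_W·8F_aD/(πd³) = 1.2953 × 166.1 = 215.14 MPa
τ_m = K_s·8F_mD/(πd³) = 1.0957 × 370.27 = 405.71 MPa
Soderberg: 1/n_f = τ_a/S_se + τ_m/S_sy = 215.14/344 + 405.71/516 = 0.62541 + 0.78626 = 1.4117
n_f = 1/1.4117 = 0.7084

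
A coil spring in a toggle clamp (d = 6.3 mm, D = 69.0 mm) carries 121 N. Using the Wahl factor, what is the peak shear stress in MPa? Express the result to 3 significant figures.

96.2 MPa

Spring index C = D/d = 69.0/6.3 = 10.9524
K_W = (4C−1)/(4C−4) + 0.615/C = 42.810/39.810 + 0.0562 = 1.1315
τ₀ = 8FD/(πd³) = 8·121·69.0/(π·6.3³) = 66792/785.55 = 85.026 MPa
τ_max = K·τ₀ = 1.1315 × 85.026 = 96.208 MPa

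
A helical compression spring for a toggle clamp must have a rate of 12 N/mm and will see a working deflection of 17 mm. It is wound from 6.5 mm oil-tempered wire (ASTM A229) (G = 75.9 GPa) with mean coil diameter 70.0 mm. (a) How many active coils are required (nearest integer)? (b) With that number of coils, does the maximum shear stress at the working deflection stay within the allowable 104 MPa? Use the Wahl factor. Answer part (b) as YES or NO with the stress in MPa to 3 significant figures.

N_a = Gd⁴/(8D³k) = (75.9×10³)(6.5⁴)/(8·70.0³·12) = 4.115 → N_a = 4
Actual rate k = Gd⁴/(8D³·4) = 12.344 N/mm
Working load F = kδ = 12.344·17 = 209.85 N
C = 70.0/6.5 = 10.7692; K_W = (4C−1)/(4C−4)+0.615/C = 1.1339
τ_max = K_W·8FD/(πd³) = 1.1339·136.21 = 154.44 MPa
τ_max > 104 MPa → exceeds allowable

(a) 4 coils; (b) NO, τ_max = 154 MPa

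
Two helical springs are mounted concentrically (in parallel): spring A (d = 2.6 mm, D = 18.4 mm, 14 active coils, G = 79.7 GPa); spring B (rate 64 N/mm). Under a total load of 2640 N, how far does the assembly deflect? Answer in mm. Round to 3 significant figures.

k_A = Gd⁴/(8D³N_a) = (79.7×10³)(2.6⁴)/(8·18.4³·14) = 5.2201 N/mm
Parallel: k_eq = 5.2201 + 64 = 69.22 N/mm
δ = F/k_eq = 2640/69.22 = 38.139 mm

38.1 mm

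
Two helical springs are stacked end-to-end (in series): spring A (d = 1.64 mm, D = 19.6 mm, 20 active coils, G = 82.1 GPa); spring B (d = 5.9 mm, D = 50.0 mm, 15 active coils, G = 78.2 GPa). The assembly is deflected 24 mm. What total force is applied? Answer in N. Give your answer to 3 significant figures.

k_A = Gd⁴/(8D³N_a) = (82.1×10³)(1.64⁴)/(8·19.6³·20) = 0.49298 N/mm
k_B = Gd⁴/(8D³N_a) = (78.2×10³)(5.9⁴)/(8·50.0³·15) = 6.3172 N/mm
Series: 1/k_eq = 1/0.49298 + 1/6.3172 = 2.1868; k_eq = 0.45729 N/mm
F = k_eq·δ = 0.45729·24 = 10.975 N

11.0 N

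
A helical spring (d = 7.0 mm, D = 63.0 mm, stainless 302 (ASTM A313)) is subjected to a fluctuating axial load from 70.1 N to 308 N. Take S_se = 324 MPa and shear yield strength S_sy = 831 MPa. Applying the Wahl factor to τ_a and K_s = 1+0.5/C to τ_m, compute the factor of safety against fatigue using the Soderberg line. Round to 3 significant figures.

3.21

C = D/d = 63.0/7.0 = 9.0000; K_W = (4C−1)/(4C−4)+0.615/C = 1.1621; K_s = 1+0.5/C = 1.0556
F_a = (F_max−F_min)/2 = 118.95 N; F_m = (F_max+F_min)/2 = 189.05 N
τ_a = K_W·8F_aD/(πd³) = 1.1621 × 55.635 = 64.653 MPa
τ_m = K_s·8F_mD/(πd³) = 1.0556 × 88.423 = 93.335 MPa
Soderberg: 1/n_f = τ_a/S_se + τ_m/S_sy = 64.653/324 + 93.335/831 = 0.19955 + 0.11232 = 0.31186
n_f = 1/0.31186 = 3.207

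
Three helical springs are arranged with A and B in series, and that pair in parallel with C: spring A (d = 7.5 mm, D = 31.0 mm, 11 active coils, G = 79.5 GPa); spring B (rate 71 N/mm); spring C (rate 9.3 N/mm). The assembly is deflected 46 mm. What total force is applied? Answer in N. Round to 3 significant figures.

k_A = Gd⁴/(8D³N_a) = (79.5×10³)(7.5⁴)/(8·31.0³·11) = 95.95 N/mm
Springs A,B series: k_AB = 1/(1/95.95+1/71) = 40.805 N/mm; parallel with C: k_eq = 40.805+9.3 = 50.105 N/mm
F = k_eq·δ = 50.105·46 = 2304.8 N

2300 N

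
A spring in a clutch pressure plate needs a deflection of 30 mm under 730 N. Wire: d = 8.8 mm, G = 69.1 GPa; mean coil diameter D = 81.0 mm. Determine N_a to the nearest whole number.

Required rate k = F/δ = 730/30 = 24.333 N/mm
N_a = Gd⁴/(8D³k) = (69.1×10³ × 8.8⁴)/(8 × 81.0³ × 24.333)
    = 4.14389e+08 / 1.03454e+08 = 4.006 → 4 coils

4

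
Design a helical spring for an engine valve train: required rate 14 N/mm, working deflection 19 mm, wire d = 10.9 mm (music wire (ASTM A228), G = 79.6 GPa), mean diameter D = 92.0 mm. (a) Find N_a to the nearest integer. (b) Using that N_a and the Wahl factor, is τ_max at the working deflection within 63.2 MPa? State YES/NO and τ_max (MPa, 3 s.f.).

N_a = Gd⁴/(8D³k) = (79.6×10³)(10.9⁴)/(8·92.0³·14) = 12.88 → N_a = 13
Actual rate k = Gd⁴/(8D³·13) = 13.875 N/mm
Working load F = kδ = 13.875·19 = 263.62 N
C = 92.0/10.9 = 8.4404; K_W = (4C−1)/(4C−4)+0.615/C = 1.1737
τ_max = K_W·8FD/(πd³) = 1.1737·47.69 = 55.972 MPa
τ_max ≤ 63.2 MPa → acceptable

(a) 13 coils; (b) YES, τ_max = 56.0 MPa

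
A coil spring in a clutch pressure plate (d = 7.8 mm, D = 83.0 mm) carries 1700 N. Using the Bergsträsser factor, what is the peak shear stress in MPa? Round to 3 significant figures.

Spring index C = D/d = 83.0/7.8 = 10.6410
K_B = (4C+2)/(4C−3) = 44.564/39.564 = 1.1264
τ₀ = 8FD/(πd³) = 8·1700·83.0/(π·7.8³) = 1.1288e+06/1490.8 = 757.15 MPa
τ_max = K·τ₀ = 1.1264 × 757.15 = 852.84 MPa

853 MPa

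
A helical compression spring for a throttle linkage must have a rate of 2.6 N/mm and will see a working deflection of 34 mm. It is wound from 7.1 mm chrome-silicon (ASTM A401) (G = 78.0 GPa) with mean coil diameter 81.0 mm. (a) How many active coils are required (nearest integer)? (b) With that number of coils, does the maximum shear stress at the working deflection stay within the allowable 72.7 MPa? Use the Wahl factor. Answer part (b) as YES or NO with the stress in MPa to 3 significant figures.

(a) 18 coils; (b) YES, τ_max = 57.1 MPa

N_a = Gd⁴/(8D³k) = (78.0×10³)(7.1⁴)/(8·81.0³·2.6) = 17.93 → N_a = 18
Actual rate k = Gd⁴/(8D³·18) = 2.5901 N/mm
Working load F = kδ = 2.5901·34 = 88.062 N
C = 81.0/7.1 = 11.4085; K_W = (4C−1)/(4C−4)+0.615/C = 1.1260
τ_max = K_W·8FD/(πd³) = 1.1260·50.75 = 57.143 MPa
τ_max ≤ 72.7 MPa → acceptable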